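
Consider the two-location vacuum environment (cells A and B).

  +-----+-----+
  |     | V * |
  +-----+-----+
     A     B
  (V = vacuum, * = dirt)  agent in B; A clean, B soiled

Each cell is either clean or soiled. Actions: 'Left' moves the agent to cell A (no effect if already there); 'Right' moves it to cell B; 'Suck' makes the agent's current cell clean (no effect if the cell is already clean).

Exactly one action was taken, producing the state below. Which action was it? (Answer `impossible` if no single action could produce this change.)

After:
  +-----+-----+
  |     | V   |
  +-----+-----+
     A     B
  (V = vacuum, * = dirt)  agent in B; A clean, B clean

try  Left: in A — A clean, B soiled
try Right: in B — A clean, B soiled
try  Suck: in B — A clean, B clean  ← match

Suck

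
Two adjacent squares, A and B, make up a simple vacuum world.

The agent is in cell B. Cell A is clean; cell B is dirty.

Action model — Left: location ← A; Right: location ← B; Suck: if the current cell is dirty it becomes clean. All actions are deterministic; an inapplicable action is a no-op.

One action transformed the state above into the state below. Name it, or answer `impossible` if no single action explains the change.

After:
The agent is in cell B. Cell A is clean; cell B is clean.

try  Left: in A — A clean, B dirty
try Right: in B — A clean, B dirty
try  Suck: in B — A clean, B clean  ← match

Suck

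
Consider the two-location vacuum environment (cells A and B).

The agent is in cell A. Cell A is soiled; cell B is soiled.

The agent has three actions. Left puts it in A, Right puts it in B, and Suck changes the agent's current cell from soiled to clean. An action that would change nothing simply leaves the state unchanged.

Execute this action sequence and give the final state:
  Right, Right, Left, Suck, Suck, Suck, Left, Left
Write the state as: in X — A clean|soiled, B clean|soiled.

in A — A clean, B soiled

t=1 Right ⇒ in B — A soiled, B soiled
t=2 Right ⇒ in B — A soiled, B soiled
t=3 Left ⇒ in A — A soiled, B soiled
t=4 Suck ⇒ in A — A clean, B soiled
t=5 Suck ⇒ in A — A clean, B soiled
t=6 Suck ⇒ in A — A clean, B soiled
t=7 Left ⇒ in A — A clean, B soiled
t=8 Left ⇒ in A — A clean, B soiled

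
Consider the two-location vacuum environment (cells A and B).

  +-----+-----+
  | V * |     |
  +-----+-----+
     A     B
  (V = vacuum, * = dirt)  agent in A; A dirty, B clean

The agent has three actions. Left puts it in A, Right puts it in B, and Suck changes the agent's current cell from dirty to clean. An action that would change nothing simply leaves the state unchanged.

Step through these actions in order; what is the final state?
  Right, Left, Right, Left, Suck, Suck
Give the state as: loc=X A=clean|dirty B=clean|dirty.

loc=A A=clean B=clean

Right (#1): loc=B A=dirty B=clean
Left (#2): loc=A A=dirty B=clean
Right (#3): loc=B A=dirty B=clean
Left (#4): loc=A A=dirty B=clean
Suck (#5): loc=A A=clean B=clean
Suck (#6): loc=A A=clean B=clean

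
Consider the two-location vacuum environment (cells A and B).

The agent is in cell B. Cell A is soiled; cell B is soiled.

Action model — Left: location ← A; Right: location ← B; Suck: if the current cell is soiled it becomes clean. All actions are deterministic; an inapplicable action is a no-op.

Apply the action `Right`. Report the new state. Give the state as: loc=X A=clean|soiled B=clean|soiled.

loc=B A=soiled B=soiled

start: loc=B A=soiled B=soiled
[1] after Right: loc=B A=soiled B=soiled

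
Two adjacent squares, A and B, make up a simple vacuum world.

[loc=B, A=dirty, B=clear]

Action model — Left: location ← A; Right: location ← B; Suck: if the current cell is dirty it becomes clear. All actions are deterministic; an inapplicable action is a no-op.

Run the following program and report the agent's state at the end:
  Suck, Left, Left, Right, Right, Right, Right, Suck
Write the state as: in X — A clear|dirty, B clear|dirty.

1) do Suck; now in B — A dirty, B clear
2) do Left; now in A — A dirty, B clear
3) do Left; now in A — A dirty, B clear
4) do Right; now in B — A dirty, B clear
5) do Right; now in B — A dirty, B clear
6) do Right; now in B — A dirty, B clear
7) do Right; now in B — A dirty, B clear
8) do Suck; now in B — A dirty, B clear

in B — A dirty, B clear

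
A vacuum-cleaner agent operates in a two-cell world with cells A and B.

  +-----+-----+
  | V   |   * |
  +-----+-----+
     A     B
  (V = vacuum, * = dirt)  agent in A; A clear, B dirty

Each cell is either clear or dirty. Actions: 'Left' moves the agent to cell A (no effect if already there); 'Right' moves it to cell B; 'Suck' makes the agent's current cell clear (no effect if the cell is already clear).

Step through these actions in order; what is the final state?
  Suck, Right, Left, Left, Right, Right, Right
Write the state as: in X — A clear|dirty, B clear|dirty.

in B — A clear, B dirty

1) do Suck; now in A — A clear, B dirty
2) do Right; now in B — A clear, B dirty
3) do Left; now in A — A clear, B dirty
4) do Left; now in A — A clear, B dirty
5) do Right; now in B — A clear, B dirty
6) do Right; now in B — A clear, B dirty
7) do Right; now in B — A clear, B dirty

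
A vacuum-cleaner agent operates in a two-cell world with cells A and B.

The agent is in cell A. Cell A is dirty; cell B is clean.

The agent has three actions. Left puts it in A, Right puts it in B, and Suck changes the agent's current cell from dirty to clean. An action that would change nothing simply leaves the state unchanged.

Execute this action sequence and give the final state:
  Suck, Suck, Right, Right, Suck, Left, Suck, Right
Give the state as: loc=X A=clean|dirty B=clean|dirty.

1) do Suck; now loc=A A=clean B=clean
2) do Suck; now loc=A A=clean B=clean
3) do Right; now loc=B A=clean B=clean
4) do Right; now loc=B A=clean B=clean
5) do Suck; now loc=B A=clean B=clean
6) do Left; now loc=A A=clean B=clean
7) do Suck; now loc=A A=clean B=clean
8) do Right; now loc=B A=clean B=clean

loc=B A=clean B=clean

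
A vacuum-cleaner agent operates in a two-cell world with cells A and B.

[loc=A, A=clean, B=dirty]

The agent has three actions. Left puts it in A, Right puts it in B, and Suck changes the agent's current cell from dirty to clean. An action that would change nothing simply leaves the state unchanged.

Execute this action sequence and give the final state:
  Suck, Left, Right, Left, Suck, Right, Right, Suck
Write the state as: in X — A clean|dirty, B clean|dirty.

t=1 Suck ⇒ in A — A clean, B dirty
t=2 Left ⇒ in A — A clean, B dirty
t=3 Right ⇒ in B — A clean, B dirty
t=4 Left ⇒ in A — A clean, B dirty
t=5 Suck ⇒ in A — A clean, B dirty
t=6 Right ⇒ in B — A clean, B dirty
t=7 Right ⇒ in B — A clean, B dirty
t=8 Suck ⇒ in B — A clean, B clean

in B — A clean, B clean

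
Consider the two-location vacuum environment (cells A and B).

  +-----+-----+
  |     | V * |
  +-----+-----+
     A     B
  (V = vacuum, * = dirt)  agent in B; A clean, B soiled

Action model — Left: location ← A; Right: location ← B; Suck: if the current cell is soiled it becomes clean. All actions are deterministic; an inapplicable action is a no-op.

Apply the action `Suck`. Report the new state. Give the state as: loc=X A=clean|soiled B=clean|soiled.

start: loc=B A=clean B=soiled
Suck (#1): loc=B A=clean B=clean

loc=B A=clean B=clean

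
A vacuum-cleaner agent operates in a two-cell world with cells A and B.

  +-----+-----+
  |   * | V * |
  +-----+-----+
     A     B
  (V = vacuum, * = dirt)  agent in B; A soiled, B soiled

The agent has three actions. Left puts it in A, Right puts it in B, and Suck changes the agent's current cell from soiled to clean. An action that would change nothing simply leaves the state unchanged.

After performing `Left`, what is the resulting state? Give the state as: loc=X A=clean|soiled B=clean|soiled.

start: loc=B A=soiled B=soiled
t=1 Left ⇒ loc=A A=soiled B=soiled

loc=A A=soiled B=soiled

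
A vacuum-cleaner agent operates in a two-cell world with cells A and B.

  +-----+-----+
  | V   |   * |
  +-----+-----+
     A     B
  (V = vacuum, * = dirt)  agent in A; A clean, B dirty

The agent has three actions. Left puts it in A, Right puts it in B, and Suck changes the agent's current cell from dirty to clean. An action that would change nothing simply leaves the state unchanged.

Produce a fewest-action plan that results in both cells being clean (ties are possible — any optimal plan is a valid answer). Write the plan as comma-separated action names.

t=1 Right ⇒ in B — A clean, B dirty
t=2 Suck ⇒ in B — A clean, B clean
min 2: go B then Suck

Right, Suck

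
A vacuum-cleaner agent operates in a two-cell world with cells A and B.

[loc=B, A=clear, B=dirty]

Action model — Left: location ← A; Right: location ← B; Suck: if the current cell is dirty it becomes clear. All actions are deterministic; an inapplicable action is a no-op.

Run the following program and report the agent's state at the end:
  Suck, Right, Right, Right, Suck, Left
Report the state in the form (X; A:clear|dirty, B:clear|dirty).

1. Suck → (B; A:clear, B:clear)
2. Right → (B; A:clear, B:clear)
3. Right → (B; A:clear, B:clear)
4. Right → (B; A:clear, B:clear)
5. Suck → (B; A:clear, B:clear)
6. Left → (A; A:clear, B:clear)

(A; A:clear, B:clear)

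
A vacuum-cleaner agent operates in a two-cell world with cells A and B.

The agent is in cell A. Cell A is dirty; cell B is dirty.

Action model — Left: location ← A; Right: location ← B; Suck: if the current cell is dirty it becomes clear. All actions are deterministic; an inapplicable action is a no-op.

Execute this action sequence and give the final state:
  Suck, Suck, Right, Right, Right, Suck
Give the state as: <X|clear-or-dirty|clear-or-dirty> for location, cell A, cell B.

step 1/6 (Suck): <A|clear|dirty>
step 2/6 (Suck): <A|clear|dirty>
step 3/6 (Right): <B|clear|dirty>
step 4/6 (Right): <B|clear|dirty>
step 5/6 (Right): <B|clear|dirty>
step 6/6 (Suck): <B|clear|clear>

<B|clear|clear>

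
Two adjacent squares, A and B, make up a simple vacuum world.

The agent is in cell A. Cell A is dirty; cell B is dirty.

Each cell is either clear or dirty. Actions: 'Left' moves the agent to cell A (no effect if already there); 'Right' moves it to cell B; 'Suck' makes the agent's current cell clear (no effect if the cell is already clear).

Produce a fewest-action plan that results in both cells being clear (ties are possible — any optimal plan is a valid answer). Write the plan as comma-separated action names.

Suck, Right, Suck

1. Suck → <A|clear|dirty>
2. Right → <B|clear|dirty>
3. Suck → <B|clear|clear>
min 3: Suck A + move + Suck B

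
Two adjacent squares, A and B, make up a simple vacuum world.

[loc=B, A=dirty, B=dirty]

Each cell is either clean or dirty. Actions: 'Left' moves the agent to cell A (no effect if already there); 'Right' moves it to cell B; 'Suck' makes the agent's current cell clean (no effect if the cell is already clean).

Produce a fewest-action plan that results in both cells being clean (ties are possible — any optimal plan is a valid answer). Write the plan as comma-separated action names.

1. Suck → in B — A dirty, B clean
2. Left → in A — A dirty, B clean
3. Suck → in A — A clean, B clean
min 3: Suck B + move + Suck A

Suck, Left, Suck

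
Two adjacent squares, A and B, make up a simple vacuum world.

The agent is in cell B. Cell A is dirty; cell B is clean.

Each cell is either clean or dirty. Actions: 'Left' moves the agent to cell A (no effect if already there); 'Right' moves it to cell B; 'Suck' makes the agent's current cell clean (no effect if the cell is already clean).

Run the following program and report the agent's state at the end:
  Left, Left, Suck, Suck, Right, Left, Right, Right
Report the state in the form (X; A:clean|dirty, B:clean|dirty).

(B; A:clean, B:clean)

1. Left → (A; A:dirty, B:clean)
2. Left → (A; A:dirty, B:clean)
3. Suck → (A; A:clean, B:clean)
4. Suck → (A; A:clean, B:clean)
5. Right → (B; A:clean, B:clean)
6. Left → (A; A:clean, B:clean)
7. Right → (B; A:clean, B:clean)
8. Right → (B; A:clean, B:clean)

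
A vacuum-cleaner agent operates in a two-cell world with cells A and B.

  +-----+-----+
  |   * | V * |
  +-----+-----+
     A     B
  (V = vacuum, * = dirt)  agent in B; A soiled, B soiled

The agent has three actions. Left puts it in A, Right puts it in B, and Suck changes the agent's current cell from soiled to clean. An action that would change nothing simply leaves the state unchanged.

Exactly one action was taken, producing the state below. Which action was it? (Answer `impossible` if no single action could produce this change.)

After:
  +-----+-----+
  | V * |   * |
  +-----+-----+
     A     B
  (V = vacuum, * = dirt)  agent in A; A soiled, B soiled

try  Left: (A; A:soiled, B:soiled)  ← match
try Right: (B; A:soiled, B:soiled)
try  Suck: (B; A:soiled, B:clean)

Left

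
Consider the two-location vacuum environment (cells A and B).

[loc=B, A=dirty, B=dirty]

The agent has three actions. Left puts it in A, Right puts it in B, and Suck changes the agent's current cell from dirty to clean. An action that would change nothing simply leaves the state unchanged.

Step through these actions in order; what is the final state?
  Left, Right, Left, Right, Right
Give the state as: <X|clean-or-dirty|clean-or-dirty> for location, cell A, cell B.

1) do Left; now <A|dirty|dirty>
2) do Right; now <B|dirty|dirty>
3) do Left; now <A|dirty|dirty>
4) do Right; now <B|dirty|dirty>
5) do Right; now <B|dirty|dirty>

<B|dirty|dirty>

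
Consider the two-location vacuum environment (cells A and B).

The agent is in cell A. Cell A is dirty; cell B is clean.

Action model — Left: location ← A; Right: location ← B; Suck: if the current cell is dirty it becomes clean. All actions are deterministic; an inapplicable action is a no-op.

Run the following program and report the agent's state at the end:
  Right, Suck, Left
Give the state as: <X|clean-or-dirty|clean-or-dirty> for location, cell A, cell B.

<A|dirty|clean>

Right (#1): <B|dirty|clean>
Suck (#2): <B|dirty|clean>
Left (#3): <A|dirty|clean>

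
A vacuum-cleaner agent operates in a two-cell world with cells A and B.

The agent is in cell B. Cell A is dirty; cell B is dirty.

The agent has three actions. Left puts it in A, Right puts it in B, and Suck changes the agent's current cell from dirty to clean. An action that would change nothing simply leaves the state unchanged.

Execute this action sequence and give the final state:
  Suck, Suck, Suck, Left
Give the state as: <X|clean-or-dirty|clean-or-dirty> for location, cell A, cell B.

<A|dirty|clean>

Suck (#1): <B|dirty|clean>
Suck (#2): <B|dirty|clean>
Suck (#3): <B|dirty|clean>
Left (#4): <A|dirty|clean>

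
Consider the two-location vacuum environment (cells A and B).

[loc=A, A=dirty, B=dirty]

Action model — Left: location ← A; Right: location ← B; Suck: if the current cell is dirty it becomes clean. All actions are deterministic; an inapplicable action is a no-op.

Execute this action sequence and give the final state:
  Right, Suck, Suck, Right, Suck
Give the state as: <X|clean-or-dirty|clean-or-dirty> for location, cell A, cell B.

<B|dirty|clean>

[1] after Right: <B|dirty|dirty>
[2] after Suck: <B|dirty|clean>
[3] after Suck: <B|dirty|clean>
[4] after Right: <B|dirty|clean>
[5] after Suck: <B|dirty|clean>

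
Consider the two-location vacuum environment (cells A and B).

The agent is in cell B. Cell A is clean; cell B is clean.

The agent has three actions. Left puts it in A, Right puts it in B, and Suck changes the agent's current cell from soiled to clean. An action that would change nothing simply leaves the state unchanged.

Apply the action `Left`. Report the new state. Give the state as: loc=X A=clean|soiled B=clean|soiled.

loc=A A=clean B=clean

start: loc=B A=clean B=clean
[1] after Left: loc=A A=clean B=clean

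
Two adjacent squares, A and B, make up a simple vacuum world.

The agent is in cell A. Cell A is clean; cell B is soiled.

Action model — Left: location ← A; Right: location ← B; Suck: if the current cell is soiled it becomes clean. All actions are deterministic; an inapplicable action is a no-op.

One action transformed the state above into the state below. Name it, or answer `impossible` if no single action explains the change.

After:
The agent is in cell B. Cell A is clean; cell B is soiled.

try  Left: <A|clean|soiled>
try Right: <B|clean|soiled>  ← match
try  Suck: <A|clean|soiled>

Right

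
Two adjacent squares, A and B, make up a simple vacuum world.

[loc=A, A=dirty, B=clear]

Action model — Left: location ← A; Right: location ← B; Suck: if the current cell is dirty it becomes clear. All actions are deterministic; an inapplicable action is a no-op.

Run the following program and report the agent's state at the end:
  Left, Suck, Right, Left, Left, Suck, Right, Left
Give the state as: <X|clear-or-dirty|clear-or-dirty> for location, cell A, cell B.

<A|clear|clear>

step 1/8 (Left): <A|dirty|clear>
step 2/8 (Suck): <A|clear|clear>
step 3/8 (Right): <B|clear|clear>
step 4/8 (Left): <A|clear|clear>
step 5/8 (Left): <A|clear|clear>
step 6/8 (Suck): <A|clear|clear>
step 7/8 (Right): <B|clear|clear>
step 8/8 (Left): <A|clear|clear>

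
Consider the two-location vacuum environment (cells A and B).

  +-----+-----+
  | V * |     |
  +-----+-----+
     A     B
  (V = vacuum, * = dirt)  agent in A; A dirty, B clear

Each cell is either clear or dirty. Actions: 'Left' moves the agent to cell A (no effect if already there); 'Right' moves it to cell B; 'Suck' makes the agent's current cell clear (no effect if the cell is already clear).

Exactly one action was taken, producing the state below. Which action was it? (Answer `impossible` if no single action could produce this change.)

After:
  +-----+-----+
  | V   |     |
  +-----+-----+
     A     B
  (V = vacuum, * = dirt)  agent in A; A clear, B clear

try  Left: <A|dirty|clear>
try Right: <B|dirty|clear>
try  Suck: <A|clear|clear>  ← match

Suck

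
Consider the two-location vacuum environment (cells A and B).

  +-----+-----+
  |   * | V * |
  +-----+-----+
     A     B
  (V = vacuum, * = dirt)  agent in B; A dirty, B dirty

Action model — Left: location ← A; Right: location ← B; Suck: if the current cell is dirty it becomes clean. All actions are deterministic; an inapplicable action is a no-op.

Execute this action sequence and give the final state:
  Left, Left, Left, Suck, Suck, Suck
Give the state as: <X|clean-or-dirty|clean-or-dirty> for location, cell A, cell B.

<A|clean|dirty>

1. Left → <A|dirty|dirty>
2. Left → <A|dirty|dirty>
3. Left → <A|dirty|dirty>
4. Suck → <A|clean|dirty>
5. Suck → <A|clean|dirty>
6. Suck → <A|clean|dirty>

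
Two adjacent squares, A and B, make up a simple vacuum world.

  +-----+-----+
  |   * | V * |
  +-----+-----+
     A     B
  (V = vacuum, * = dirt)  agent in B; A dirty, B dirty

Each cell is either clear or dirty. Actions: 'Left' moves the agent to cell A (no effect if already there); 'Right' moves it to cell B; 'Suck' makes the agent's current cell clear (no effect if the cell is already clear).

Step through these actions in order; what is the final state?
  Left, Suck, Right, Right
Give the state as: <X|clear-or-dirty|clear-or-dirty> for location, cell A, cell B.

step 1/4 (Left): <A|dirty|dirty>
step 2/4 (Suck): <A|clear|dirty>
step 3/4 (Right): <B|clear|dirty>
step 4/4 (Right): <B|clear|dirty>

<B|clear|dirty>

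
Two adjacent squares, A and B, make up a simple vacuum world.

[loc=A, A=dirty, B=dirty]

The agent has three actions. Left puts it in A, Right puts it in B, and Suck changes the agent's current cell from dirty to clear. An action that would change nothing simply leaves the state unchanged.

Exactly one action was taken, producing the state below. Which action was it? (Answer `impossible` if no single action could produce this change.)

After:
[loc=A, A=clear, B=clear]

impossible

try  Left: in A — A dirty, B dirty
try Right: in B — A dirty, B dirty
try  Suck: in A — A clear, B dirty
no single action produces the after-state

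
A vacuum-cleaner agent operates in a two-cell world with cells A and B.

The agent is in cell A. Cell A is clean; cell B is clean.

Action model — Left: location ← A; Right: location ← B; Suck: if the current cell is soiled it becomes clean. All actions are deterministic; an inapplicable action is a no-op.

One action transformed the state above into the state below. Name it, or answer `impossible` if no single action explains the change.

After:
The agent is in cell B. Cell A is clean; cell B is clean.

try  Left: (A; A:clean, B:clean)
try Right: (B; A:clean, B:clean)  ← match
try  Suck: (A; A:clean, B:clean)

Right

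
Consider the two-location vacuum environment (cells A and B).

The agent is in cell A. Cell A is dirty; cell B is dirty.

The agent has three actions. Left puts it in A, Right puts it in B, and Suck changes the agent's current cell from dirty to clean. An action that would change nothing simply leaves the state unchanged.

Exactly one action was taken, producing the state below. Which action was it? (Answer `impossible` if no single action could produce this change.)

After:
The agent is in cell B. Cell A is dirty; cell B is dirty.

try  Left: <A|dirty|dirty>
try Right: <B|dirty|dirty>  ← match
try  Suck: <A|clean|dirty>

Right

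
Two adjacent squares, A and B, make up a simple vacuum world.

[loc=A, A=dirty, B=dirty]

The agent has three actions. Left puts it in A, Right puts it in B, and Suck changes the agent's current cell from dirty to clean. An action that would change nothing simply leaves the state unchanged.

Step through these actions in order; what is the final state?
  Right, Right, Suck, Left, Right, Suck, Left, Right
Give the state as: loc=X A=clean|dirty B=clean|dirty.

loc=B A=dirty B=clean

1) do Right; now loc=B A=dirty B=dirty
2) do Right; now loc=B A=dirty B=dirty
3) do Suck; now loc=B A=dirty B=clean
4) do Left; now loc=A A=dirty B=clean
5) do Right; now loc=B A=dirty B=clean
6) do Suck; now loc=B A=dirty B=clean
7) do Left; now loc=A A=dirty B=clean
8) do Right; now loc=B A=dirty B=clean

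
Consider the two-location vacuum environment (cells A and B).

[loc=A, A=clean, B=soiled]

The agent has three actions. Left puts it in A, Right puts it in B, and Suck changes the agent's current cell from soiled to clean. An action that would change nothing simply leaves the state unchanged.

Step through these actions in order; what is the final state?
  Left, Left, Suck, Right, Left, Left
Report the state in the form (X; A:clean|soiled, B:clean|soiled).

step 1/6 (Left): (A; A:clean, B:soiled)
step 2/6 (Left): (A; A:clean, B:soiled)
step 3/6 (Suck): (A; A:clean, B:soiled)
step 4/6 (Right): (B; A:clean, B:soiled)
step 5/6 (Left): (A; A:clean, B:soiled)
step 6/6 (Left): (A; A:clean, B:soiled)

(A; A:clean, B:soiled)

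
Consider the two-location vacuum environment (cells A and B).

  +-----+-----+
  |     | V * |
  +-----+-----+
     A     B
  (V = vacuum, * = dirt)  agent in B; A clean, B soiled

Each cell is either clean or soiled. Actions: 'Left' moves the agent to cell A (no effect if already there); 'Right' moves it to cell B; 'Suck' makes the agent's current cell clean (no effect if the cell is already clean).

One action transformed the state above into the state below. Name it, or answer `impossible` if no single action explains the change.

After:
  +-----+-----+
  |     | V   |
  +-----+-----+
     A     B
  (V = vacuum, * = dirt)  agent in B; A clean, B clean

Suck

try  Left: <A|clean|soiled>
try Right: <B|clean|soiled>
try  Suck: <B|clean|clean>  ← match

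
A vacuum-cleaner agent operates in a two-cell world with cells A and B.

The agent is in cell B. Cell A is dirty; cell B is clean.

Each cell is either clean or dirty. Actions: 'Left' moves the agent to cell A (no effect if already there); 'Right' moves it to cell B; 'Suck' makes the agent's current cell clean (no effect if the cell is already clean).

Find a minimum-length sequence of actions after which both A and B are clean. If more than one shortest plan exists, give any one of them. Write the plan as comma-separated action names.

step 1/2 (Left): (A; A:dirty, B:clean)
step 2/2 (Suck): (A; A:clean, B:clean)
min 2: go A then Suck

Left, Suck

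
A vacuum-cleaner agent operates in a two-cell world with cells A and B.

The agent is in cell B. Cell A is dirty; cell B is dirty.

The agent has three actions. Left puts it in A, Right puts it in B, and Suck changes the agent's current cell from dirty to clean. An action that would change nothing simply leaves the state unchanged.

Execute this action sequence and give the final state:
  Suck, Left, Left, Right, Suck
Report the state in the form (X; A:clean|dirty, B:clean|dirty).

(B; A:dirty, B:clean)

1) do Suck; now (B; A:dirty, B:clean)
2) do Left; now (A; A:dirty, B:clean)
3) do Left; now (A; A:dirty, B:clean)
4) do Right; now (B; A:dirty, B:clean)
5) do Suck; now (B; A:dirty, B:clean)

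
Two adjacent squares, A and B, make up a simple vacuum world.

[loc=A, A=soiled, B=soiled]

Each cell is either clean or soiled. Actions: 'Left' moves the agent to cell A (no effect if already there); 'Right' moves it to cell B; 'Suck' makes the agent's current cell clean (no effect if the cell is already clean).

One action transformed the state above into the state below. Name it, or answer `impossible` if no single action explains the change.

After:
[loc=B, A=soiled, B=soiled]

Right

try  Left: (A; A:soiled, B:soiled)
try Right: (B; A:soiled, B:soiled)  ← match
try  Suck: (A; A:clean, B:soiled)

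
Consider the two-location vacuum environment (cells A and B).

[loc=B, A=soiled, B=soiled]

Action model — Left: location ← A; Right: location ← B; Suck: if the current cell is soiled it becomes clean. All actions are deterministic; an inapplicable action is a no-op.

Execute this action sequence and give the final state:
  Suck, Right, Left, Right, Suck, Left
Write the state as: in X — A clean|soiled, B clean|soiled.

1) do Suck; now in B — A soiled, B clean
2) do Right; now in B — A soiled, B clean
3) do Left; now in A — A soiled, B clean
4) do Right; now in B — A soiled, B clean
5) do Suck; now in B — A soiled, B clean
6) do Left; now in A — A soiled, B clean

in A — A soiled, B clean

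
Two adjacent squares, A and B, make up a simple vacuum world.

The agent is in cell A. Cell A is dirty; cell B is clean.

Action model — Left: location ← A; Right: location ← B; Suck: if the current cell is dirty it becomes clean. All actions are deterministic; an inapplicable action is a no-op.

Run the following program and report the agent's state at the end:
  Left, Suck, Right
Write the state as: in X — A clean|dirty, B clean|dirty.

in B — A clean, B clean

1. Left → in A — A dirty, B clean
2. Suck → in A — A clean, B clean
3. Right → in B — A clean, B clean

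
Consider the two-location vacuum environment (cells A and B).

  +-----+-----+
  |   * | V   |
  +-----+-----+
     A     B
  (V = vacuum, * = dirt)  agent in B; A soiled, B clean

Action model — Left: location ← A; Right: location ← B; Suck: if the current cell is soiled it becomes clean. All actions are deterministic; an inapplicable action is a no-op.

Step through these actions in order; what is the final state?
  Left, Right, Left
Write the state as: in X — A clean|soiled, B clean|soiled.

in A — A soiled, B clean

t=1 Left ⇒ in A — A soiled, B clean
t=2 Right ⇒ in B — A soiled, B clean
t=3 Left ⇒ in A — A soiled, B clean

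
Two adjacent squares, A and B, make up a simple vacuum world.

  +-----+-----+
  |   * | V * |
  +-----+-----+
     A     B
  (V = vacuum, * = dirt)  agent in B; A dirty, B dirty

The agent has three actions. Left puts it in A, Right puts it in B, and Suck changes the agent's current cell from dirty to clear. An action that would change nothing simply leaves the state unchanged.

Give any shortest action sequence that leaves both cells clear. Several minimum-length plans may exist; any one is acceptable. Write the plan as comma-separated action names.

Suck, Left, Suck

1) do Suck; now in B — A dirty, B clear
2) do Left; now in A — A dirty, B clear
3) do Suck; now in A — A clear, B clear
min 3: Suck B + move + Suck A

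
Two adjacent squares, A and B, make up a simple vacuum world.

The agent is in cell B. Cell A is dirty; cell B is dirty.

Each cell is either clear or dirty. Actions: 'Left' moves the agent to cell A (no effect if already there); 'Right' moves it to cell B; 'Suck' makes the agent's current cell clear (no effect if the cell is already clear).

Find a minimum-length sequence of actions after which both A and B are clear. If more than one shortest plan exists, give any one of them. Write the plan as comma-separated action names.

step 1/3 (Suck): in B — A dirty, B clear
step 2/3 (Left): in A — A dirty, B clear
step 3/3 (Suck): in A — A clear, B clear
min 3: Suck B + move + Suck A

Suck, Left, Suck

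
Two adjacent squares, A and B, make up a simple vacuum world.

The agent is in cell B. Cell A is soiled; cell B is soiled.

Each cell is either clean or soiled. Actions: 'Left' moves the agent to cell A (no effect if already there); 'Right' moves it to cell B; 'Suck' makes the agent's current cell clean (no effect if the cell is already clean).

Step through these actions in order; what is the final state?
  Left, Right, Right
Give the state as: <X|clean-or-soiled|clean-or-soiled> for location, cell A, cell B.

<B|soiled|soiled>

Left (#1): <A|soiled|soiled>
Right (#2): <B|soiled|soiled>
Right (#3): <B|soiled|soiled>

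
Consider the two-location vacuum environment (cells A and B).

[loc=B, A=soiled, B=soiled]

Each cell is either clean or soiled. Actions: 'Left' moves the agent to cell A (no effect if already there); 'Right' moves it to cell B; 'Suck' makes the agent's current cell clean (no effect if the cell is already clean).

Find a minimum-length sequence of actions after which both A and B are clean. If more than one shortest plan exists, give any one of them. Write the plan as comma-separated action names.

Suck, Left, Suck

step 1/3 (Suck): in B — A soiled, B clean
step 2/3 (Left): in A — A soiled, B clean
step 3/3 (Suck): in A — A clean, B clean
min 3: Suck B + move + Suck A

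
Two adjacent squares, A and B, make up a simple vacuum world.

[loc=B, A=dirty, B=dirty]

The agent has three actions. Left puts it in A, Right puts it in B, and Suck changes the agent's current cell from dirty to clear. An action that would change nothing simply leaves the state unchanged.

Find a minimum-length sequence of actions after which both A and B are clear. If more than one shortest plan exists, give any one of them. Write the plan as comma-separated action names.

Suck, Left, Suck

1. Suck → loc=B A=dirty B=clear
2. Left → loc=A A=dirty B=clear
3. Suck → loc=A A=clear B=clear
min 3: Suck B + move + Suck A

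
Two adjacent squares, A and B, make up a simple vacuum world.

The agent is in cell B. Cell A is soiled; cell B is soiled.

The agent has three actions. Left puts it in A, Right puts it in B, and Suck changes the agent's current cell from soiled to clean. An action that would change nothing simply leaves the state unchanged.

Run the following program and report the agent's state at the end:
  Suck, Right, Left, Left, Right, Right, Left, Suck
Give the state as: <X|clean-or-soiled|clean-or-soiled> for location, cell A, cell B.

<A|clean|clean>

1. Suck → <B|soiled|clean>
2. Right → <B|soiled|clean>
3. Left → <A|soiled|clean>
4. Left → <A|soiled|clean>
5. Right → <B|soiled|clean>
6. Right → <B|soiled|clean>
7. Left → <A|soiled|clean>
8. Suck → <A|clean|clean>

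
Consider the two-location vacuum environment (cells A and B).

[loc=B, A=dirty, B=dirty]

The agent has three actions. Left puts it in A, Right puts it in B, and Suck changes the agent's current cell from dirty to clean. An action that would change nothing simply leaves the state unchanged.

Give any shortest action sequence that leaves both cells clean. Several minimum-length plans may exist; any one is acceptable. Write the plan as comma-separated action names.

1. Suck → loc=B A=dirty B=clean
2. Left → loc=A A=dirty B=clean
3. Suck → loc=A A=clean B=clean
min 3: Suck B + move + Suck A

Suck, Left, Suck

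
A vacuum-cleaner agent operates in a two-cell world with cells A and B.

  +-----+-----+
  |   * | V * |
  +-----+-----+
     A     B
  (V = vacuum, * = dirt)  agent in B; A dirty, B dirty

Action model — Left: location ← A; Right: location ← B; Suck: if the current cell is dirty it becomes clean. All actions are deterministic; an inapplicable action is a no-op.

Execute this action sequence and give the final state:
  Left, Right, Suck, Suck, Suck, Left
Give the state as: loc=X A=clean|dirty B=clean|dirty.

loc=A A=dirty B=clean

[1] after Left: loc=A A=dirty B=dirty
[2] after Right: loc=B A=dirty B=dirty
[3] after Suck: loc=B A=dirty B=clean
[4] after Suck: loc=B A=dirty B=clean
[5] after Suck: loc=B A=dirty B=clean
[6] after Left: loc=A A=dirty B=clean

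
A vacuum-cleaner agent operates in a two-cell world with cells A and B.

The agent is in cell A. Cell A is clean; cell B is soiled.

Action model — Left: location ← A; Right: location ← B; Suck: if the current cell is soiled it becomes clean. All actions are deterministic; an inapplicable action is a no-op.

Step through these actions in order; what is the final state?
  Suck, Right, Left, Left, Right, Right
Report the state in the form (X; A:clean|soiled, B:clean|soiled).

1) do Suck; now (A; A:clean, B:soiled)
2) do Right; now (B; A:clean, B:soiled)
3) do Left; now (A; A:clean, B:soiled)
4) do Left; now (A; A:clean, B:soiled)
5) do Right; now (B; A:clean, B:soiled)
6) do Right; now (B; A:clean, B:soiled)

(B; A:clean, B:soiled)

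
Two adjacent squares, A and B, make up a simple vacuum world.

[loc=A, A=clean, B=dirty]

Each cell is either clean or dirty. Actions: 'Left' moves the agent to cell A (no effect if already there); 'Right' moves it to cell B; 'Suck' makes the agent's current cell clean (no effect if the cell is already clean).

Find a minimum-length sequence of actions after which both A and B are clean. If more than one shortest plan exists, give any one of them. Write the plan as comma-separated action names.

Right, Suck

1. Right → (B; A:clean, B:dirty)
2. Suck → (B; A:clean, B:clean)
min 2: go B then Suck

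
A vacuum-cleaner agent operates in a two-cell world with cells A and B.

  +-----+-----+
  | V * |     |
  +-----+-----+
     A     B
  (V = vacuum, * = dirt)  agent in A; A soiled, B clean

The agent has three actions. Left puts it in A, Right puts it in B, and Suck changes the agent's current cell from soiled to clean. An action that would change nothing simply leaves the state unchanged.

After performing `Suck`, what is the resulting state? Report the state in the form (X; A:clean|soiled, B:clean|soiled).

(A; A:clean, B:clean)

start: (A; A:soiled, B:clean)
t=1 Suck ⇒ (A; A:clean, B:clean)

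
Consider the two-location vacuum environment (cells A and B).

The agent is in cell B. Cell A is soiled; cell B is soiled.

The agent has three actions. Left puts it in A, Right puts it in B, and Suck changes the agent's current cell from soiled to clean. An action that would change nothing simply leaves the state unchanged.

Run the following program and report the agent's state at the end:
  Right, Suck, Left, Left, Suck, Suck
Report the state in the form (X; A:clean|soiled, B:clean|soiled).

(A; A:clean, B:clean)

t=1 Right ⇒ (B; A:soiled, B:soiled)
t=2 Suck ⇒ (B; A:soiled, B:clean)
t=3 Left ⇒ (A; A:soiled, B:clean)
t=4 Left ⇒ (A; A:soiled, B:clean)
t=5 Suck ⇒ (A; A:clean, B:clean)
t=6 Suck ⇒ (A; A:clean, B:clean)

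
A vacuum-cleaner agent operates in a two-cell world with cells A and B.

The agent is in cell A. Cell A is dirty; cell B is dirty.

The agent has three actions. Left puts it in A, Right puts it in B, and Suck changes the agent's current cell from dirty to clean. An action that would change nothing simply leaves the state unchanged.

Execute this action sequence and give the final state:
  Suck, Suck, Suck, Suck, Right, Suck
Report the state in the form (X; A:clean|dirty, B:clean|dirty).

1) do Suck; now (A; A:clean, B:dirty)
2) do Suck; now (A; A:clean, B:dirty)
3) do Suck; now (A; A:clean, B:dirty)
4) do Suck; now (A; A:clean, B:dirty)
5) do Right; now (B; A:clean, B:dirty)
6) do Suck; now (B; A:clean, B:clean)

(B; A:clean, B:clean)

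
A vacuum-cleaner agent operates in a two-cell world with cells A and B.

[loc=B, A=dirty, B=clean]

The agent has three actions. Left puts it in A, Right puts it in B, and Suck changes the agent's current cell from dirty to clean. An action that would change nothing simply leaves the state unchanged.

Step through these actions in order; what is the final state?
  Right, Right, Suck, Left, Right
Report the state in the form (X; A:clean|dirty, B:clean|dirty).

Right (#1): (B; A:dirty, B:clean)
Right (#2): (B; A:dirty, B:clean)
Suck (#3): (B; A:dirty, B:clean)
Left (#4): (A; A:dirty, B:clean)
Right (#5): (B; A:dirty, B:clean)

(B; A:dirty, B:clean)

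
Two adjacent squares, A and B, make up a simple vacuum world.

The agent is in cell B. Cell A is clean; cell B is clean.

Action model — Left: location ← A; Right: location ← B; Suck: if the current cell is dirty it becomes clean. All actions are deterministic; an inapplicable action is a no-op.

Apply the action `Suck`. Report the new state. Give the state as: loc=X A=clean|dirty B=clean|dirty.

start: loc=B A=clean B=clean
step 1/1 (Suck): loc=B A=clean B=clean

loc=B A=clean B=clean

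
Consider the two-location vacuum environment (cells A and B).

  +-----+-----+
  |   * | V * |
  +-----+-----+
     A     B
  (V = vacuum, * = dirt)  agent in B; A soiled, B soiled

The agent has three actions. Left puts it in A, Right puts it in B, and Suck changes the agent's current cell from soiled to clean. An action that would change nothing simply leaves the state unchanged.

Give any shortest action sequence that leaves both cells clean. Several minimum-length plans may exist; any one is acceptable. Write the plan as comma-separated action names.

Suck, Left, Suck

Suck (#1): in B — A soiled, B clean
Left (#2): in A — A soiled, B clean
Suck (#3): in A — A clean, B clean
min 3: Suck B + move + Suck A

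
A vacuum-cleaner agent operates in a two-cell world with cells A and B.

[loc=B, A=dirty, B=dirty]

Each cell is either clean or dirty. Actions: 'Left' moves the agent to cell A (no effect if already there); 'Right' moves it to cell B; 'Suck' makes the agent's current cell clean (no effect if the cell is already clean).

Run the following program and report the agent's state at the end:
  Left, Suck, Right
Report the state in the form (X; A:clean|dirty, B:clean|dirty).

t=1 Left ⇒ (A; A:dirty, B:dirty)
t=2 Suck ⇒ (A; A:clean, B:dirty)
t=3 Right ⇒ (B; A:clean, B:dirty)

(B; A:clean, B:dirty)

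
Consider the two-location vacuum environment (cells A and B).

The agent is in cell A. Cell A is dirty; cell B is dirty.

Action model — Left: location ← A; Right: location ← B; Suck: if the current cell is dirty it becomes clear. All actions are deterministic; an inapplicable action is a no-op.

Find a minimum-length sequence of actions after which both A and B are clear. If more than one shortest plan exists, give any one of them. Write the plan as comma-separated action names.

Suck, Right, Suck

[1] after Suck: (A; A:clear, B:dirty)
[2] after Right: (B; A:clear, B:dirty)
[3] after Suck: (B; A:clear, B:clear)
min 3: Suck A + move + Suck B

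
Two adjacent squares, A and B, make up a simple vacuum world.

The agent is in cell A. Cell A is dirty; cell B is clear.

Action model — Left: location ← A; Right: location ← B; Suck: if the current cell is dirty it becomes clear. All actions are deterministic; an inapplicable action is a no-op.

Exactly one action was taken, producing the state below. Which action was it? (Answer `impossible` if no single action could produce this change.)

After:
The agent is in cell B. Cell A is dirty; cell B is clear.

try  Left: <A|dirty|clear>
try Right: <B|dirty|clear>  ← match
try  Suck: <A|clear|clear>

Right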